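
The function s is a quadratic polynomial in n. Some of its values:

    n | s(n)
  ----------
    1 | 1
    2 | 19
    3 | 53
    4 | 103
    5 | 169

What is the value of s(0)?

First differences: 18, 34, 50, 66. Second differences: 16, 16, 16.
Level-2 differences are constant, so s has degree 2.
Fitting a degree-2 polynomial gives s(n) = 8n² - 6n - 1.
Then s(0) = -1.

-1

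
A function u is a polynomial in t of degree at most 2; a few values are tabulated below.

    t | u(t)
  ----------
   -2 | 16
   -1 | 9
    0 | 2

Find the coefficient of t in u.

-7

Write u(t) = at² + bt + c; the 3 given values yield a linear system in the 3 coefficients.
Solving, the leading coefficient vanishes, and u(t) = -7t + 2.
The coefficient of t is -7.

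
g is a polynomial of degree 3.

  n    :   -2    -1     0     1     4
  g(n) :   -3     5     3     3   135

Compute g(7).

Write g(n) = an³ + bn² + cn + d; the 5 given values yield a linear system in the 4 coefficients.
Solving, g(n) = 2n³ + n² - 3n + 3.
Then g(7) = 717.

717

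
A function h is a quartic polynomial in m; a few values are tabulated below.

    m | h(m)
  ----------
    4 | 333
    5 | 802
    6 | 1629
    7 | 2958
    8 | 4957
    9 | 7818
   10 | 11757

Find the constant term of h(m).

-3

First differences: 469, 827, 1329, 1999, 2861, 3939. Second differences: 358, 502, 670, 862, 1078. Third differences: 144, 168, 192, 216. Fourth differences: 24, 24, 24.
Level-4 differences are constant, so h has degree 4.
Fitting a degree-4 polynomial gives h(m) = m^4 + 2m³ - 2m² - 4m - 3.
The constant term is h(0) = -3.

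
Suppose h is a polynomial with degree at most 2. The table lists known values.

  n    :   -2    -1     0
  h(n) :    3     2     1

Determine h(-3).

4

First differences: -1, -1.
Level-1 differences are constant, so h has degree 1.
Fitting a degree-1 polynomial gives h(n) = -n + 1.
Then h(-3) = 4.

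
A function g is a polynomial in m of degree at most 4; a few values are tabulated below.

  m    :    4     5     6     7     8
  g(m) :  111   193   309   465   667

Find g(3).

57

First differences: 82, 116, 156, 202. Second differences: 34, 40, 46. Third differences: 6, 6.
Level-3 differences are constant, so g has degree 3.
Fitting a degree-3 polynomial gives g(m) = m³ + 2m² + 3m + 3.
Then g(3) = 57.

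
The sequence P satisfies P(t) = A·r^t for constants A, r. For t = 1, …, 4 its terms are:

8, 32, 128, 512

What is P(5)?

2048

Consecutive ratio: 32/8 = 4, and 128/32 = 4, so r = 4.
Then A·4^1 = 8 gives A = 2, and P(t) = 2·4^t.
P(5) = 2·4^5 = 2048.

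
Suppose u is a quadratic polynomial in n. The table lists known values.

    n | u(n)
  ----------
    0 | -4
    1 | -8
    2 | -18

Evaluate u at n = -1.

-6

Write u(n) = an² + bn + c; the 3 given values yield a linear system in the 3 coefficients.
Solving, u(n) = -3n² - n - 4.
Then u(-1) = -6.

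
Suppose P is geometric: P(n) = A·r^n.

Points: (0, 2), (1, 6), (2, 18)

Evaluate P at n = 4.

162

Consecutive ratio: 6/2 = 3, and 18/6 = 3, so r = 3.
Then A·3^0 = 2 gives A = 2, and P(n) = 2·3^n.
P(4) = 2·3^4 = 162.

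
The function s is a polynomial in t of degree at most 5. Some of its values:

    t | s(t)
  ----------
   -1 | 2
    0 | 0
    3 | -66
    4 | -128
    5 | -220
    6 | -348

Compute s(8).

-736

Write s(t) = at^5 + bt^4 + ct³ + dt² + et + p; the 6 given values yield a linear system in the 6 coefficients.
Solving, the top 2 coefficients vanish, and s(t) = -t³ - 3t² - 4t.
Then s(8) = -736.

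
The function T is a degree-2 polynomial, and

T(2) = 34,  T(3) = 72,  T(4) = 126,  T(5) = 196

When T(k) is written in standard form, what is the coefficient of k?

-2

First differences: 38, 54, 70. Second differences: 16, 16.
Level-2 differences are constant, so T has degree 2.
Fitting a degree-2 polynomial gives T(k) = 8k² - 2k + 6.
The coefficient of k is -2.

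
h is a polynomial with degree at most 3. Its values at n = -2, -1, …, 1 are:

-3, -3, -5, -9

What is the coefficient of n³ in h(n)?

First differences: 0, -2, -4. Second differences: -2, -2.
Level-2 differences are constant, so h has degree 2.
Fitting a degree-2 polynomial gives h(n) = -n² - 3n - 5.
The coefficient of n³ is 0.

0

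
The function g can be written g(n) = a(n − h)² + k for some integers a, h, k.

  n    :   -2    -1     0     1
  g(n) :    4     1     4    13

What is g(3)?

First differences -3, 3, 9; second difference 6 = 2a, so a = 3.
Expanding, the n-coefficient is −2ah = -6h; matching it to the data gives h = -1, and then k = 1.
So g(n) = 3(n + 1)² + 1.
g(3) = 3·4² + 1 = 49.

49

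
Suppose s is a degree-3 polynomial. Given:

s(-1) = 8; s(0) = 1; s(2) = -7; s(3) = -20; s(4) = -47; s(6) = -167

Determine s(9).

Write s(k) = ak³ + bk² + ck + d; the 6 given values yield a linear system in the 4 coefficients.
Solving, s(k) = -k³ + 2k² - 4k + 1.
Then s(9) = -602.

-602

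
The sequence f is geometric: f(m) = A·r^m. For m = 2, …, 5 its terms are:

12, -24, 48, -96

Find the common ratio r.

Consecutive ratio: -24/12 = -2, and 48/(-24) = -2, so r = -2.
Then A·(-2)^2 = 12 gives A = 3, and f(m) = 3·(-2)^m.

-2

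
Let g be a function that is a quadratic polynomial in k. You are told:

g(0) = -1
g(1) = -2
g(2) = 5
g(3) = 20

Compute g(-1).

First differences: -1, 7, 15. Second differences: 8, 8.
Level-2 differences are constant, so g has degree 2.
Fitting a degree-2 polynomial gives g(k) = 4k² - 5k - 1.
Then g(-1) = 8.

8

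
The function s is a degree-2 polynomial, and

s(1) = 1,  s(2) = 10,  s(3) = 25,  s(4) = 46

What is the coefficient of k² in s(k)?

3

First differences: 9, 15, 21. Second differences: 6, 6.
Level-2 differences are constant, so s has degree 2.
Fitting a degree-2 polynomial gives s(k) = 3k² - 2.
The coefficient of k² is 3.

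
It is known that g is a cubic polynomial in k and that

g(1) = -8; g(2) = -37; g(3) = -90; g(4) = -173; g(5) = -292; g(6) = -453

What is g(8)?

Write g(k) = ak³ + bk² + ck + d; the 6 given values yield a linear system in the 4 coefficients.
Solving, g(k) = -k³ - 6k² - 4k + 3.
Then g(8) = -925.

-925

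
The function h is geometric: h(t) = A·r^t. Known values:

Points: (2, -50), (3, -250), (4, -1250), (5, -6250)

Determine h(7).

Consecutive ratio: -250/(-50) = 5, and -1250/(-250) = 5, so r = 5.
Then A·5^2 = -50 gives A = -2, and h(t) = -2·5^t.
h(7) = -2·5^7 = -156250.

-156250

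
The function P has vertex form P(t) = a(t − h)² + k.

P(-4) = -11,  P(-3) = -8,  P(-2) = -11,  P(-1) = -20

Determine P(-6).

First differences 3, -3, -9; second difference -6 = 2a, so a = -3.
Expanding, the t-coefficient is −2ah = 6h; matching it to the data gives h = -3, and then k = -8.
So P(t) = -3(t + 3)² − 8.
P(-6) = -3·(-3)² − 8 = -35.

-35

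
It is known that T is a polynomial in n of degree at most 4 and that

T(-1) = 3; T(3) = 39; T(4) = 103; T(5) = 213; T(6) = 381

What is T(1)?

1

Write T(n) = an^4 + bn³ + cn² + dn + e; the 5 given values yield a linear system in the 5 coefficients.
Solving, the leading coefficient vanishes, and T(n) = 2n³ - n² - 3n + 3.
Then T(1) = 1.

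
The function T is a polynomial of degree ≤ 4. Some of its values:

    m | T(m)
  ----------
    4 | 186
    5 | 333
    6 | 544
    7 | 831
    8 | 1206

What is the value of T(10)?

First differences: 147, 211, 287, 375. Second differences: 64, 76, 88. Third differences: 12, 12.
Level-3 differences are constant, so T has degree 3.
Fitting a degree-3 polynomial gives T(m) = 2m³ + 2m² + 7m - 2.
Then T(10) = 2268.

2268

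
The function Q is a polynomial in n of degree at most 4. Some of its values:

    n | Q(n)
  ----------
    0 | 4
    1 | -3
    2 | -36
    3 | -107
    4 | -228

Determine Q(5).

First differences: -7, -33, -71, -121. Second differences: -26, -38, -50. Third differences: -12, -12.
Level-3 differences are constant, so Q has degree 3.
Fitting a degree-3 polynomial gives Q(n) = -2n³ - 7n² + 2n + 4.
Then Q(5) = -411.

-411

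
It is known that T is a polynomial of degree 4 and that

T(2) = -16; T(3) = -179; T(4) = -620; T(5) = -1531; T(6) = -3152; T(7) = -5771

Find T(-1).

5

Write T(x) = ax^4 + bx³ + cx² + dx + e; the 6 given values yield a linear system in the 5 coefficients.
Solving, T(x) = -2x^4 - 4x³ + 7x² + 8x + 4.
Then T(-1) = 5.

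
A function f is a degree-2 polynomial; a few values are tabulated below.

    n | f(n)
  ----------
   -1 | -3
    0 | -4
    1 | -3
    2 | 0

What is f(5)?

First differences: -1, 1, 3. Second differences: 2, 2.
Level-2 differences are constant, so f has degree 2.
Fitting a degree-2 polynomial gives f(n) = n² - 4.
Then f(5) = 21.

21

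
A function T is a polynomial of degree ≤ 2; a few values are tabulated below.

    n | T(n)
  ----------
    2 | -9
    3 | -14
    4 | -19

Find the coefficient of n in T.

-5

Write T(n) = an² + bn + c; the 3 given values yield a linear system in the 3 coefficients.
Solving, the leading coefficient vanishes, and T(n) = -5n + 1.
The coefficient of n is -5.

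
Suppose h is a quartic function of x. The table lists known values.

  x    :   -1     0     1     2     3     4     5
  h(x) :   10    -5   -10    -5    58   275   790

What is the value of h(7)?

First differences: -15, -5, 5, 63, 217, 515. Second differences: 10, 10, 58, 154, 298. Third differences: 0, 48, 96, 144. Fourth differences: 48, 48, 48.
Level-4 differences are constant, so h has degree 4.
Fitting a degree-4 polynomial gives h(x) = 2x^4 - 4x³ + 3x² - 6x - 5.
Then h(7) = 3530.

3530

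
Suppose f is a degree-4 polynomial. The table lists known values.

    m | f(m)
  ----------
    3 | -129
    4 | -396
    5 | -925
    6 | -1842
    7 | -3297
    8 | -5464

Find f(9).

-8541

First differences: -267, -529, -917, -1455, -2167. Second differences: -262, -388, -538, -712. Third differences: -126, -150, -174. Fourth differences: -24, -24.
Level-4 differences are constant, so f has degree 4.
Fitting a degree-4 polynomial gives f(m) = -m^4 - 3m³ + 2m² + 5m.
Then f(9) = -8541.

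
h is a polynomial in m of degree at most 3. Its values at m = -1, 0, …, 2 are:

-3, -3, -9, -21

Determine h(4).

First differences: 0, -6, -12. Second differences: -6, -6.
Level-2 differences are constant, so h has degree 2.
Fitting a degree-2 polynomial gives h(m) = -3m² - 3m - 3.
Then h(4) = -63.

-63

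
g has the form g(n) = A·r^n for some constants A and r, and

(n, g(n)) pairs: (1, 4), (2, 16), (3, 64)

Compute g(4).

Consecutive ratio: 16/4 = 4, and 64/16 = 4, so r = 4.
Then A·4^1 = 4 gives A = 1, and g(n) = 1·4^n.
g(4) = 1·4^4 = 256.

256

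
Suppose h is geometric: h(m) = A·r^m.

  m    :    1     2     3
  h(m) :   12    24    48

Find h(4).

Consecutive ratio: 24/12 = 2, and 48/24 = 2, so r = 2.
Then A·2^1 = 12 gives A = 6, and h(m) = 6·2^m.
h(4) = 6·2^4 = 96.

96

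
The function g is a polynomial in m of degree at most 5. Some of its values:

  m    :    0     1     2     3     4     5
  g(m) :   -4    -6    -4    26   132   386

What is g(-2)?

Write g(m) = am^5 + bm^4 + cm³ + dm² + em + p; the 6 given values yield a linear system in the 6 coefficients.
Solving, the leading coefficient vanishes, and g(m) = m^4 - 2m³ + m² - 2m - 4.
Then g(-2) = 36.

36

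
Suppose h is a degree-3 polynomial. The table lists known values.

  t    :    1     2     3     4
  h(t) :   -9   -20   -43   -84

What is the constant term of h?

Write h(t) = at³ + bt² + ct + d; the 4 given values yield a linear system in the 4 coefficients.
Solving, h(t) = -t³ - 4t - 4.
The constant term is h(0) = -4.

-4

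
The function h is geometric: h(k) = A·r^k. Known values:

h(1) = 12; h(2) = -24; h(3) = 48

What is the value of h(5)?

192

Consecutive ratio: -24/12 = -2, and 48/(-24) = -2, so r = -2.
Then A·(-2)^1 = 12 gives A = -6, and h(k) = -6·(-2)^k.
h(5) = -6·(-2)^5 = 192.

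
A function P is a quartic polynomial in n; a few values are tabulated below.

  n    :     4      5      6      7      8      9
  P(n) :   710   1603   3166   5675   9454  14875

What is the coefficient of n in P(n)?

6

First differences: 893, 1563, 2509, 3779, 5421. Second differences: 670, 946, 1270, 1642. Third differences: 276, 324, 372. Fourth differences: 48, 48.
Level-4 differences are constant, so P has degree 4.
Fitting a degree-4 polynomial gives P(n) = 2n^4 + 2n³ + 3n² + 6n - 2.
The coefficient of n is 6.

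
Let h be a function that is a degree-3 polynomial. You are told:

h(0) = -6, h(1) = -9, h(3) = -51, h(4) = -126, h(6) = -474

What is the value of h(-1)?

Write h(k) = ak³ + bk² + ck + d; the 5 given values yield a linear system in the 4 coefficients.
Solving, h(k) = -3k³ + 6k² - 6k - 6.
Then h(-1) = 9.

9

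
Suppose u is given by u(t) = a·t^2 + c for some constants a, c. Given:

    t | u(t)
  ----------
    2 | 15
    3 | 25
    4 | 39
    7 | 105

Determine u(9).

169

From u(2) = 15 and u(3) = 25: 4a + c = 15 and 9a + c = 25.
Subtracting: 5a = 10, so a = 2; then c = 15 − 2·4 = 7.
So u(t) = 2t² + 7, and u(9) = 169.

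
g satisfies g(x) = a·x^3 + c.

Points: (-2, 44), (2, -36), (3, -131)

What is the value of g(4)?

-316

From g(-2) = 44 and g(2) = -36: -8a + c = 44 and 8a + c = -36.
Subtracting: 16a = -80, so a = -5; then c = 44 − (-5)·(-8) = 4.
So g(x) = -5x³ + 4, and g(4) = -316.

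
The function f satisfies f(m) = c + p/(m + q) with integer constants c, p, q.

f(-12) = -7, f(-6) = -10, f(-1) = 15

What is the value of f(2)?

(f(m) − c)(m + q) = p for each data point; the three points give a linear system in c and q, then p follows.
Solving: c = -5, q = 2, p = 20, so f(m) = -5 + 20/(m + 2).
Then f(2) = -5 + 20/4 = 0.

0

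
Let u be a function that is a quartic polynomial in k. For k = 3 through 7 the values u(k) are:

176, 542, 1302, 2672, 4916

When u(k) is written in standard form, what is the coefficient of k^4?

2

Write u(k) = ak^4 + bk³ + ck² + dk + e; the 5 given values yield a linear system in the 5 coefficients.
Solving, u(k) = 2k^4 + 3k² - 5k + 2.
The coefficient of k^4 is 2.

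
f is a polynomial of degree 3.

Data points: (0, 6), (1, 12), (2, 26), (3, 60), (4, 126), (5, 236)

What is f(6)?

First differences: 6, 14, 34, 66, 110. Second differences: 8, 20, 32, 44. Third differences: 12, 12, 12.
Level-3 differences are constant, so f has degree 3.
Fitting a degree-3 polynomial gives f(t) = 2t³ - 2t² + 6t + 6.
Then f(6) = 402.

402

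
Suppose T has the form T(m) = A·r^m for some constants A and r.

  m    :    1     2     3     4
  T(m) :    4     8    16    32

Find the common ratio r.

Consecutive ratio: 8/4 = 2, and 16/8 = 2, so r = 2.
Then A·2^1 = 4 gives A = 2, and T(m) = 2·2^m.

2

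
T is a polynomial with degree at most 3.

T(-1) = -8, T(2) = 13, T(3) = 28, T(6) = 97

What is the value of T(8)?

Write T(k) = ak³ + bk² + ck + d; the 4 given values yield a linear system in the 4 coefficients.
Solving, the leading coefficient vanishes, and T(k) = 2k² + 5k - 5.
Then T(8) = 163.

163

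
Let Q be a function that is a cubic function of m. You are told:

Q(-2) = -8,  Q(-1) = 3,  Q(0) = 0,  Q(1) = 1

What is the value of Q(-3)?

-51

Write Q(m) = am³ + bm² + cm + d; the 4 given values yield a linear system in the 4 coefficients.
Solving, Q(m) = 3m³ + 2m² - 4m.
Then Q(-3) = -51.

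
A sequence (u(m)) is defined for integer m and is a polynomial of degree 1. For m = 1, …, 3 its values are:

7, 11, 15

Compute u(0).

3

First differences: 4, 4.
Level-1 differences are constant, so u has degree 1.
Fitting a degree-1 polynomial gives u(m) = 4m + 3.
Then u(0) = 3.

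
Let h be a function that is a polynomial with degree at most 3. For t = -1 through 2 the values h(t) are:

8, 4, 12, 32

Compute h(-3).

52

First differences: -4, 8, 20. Second differences: 12, 12.
Level-2 differences are constant, so h has degree 2.
Fitting a degree-2 polynomial gives h(t) = 6t² + 2t + 4.
Then h(-3) = 52.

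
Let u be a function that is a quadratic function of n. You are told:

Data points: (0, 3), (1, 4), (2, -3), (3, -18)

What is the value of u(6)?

-111

First differences: 1, -7, -15. Second differences: -8, -8.
Level-2 differences are constant, so u has degree 2.
Fitting a degree-2 polynomial gives u(n) = -4n² + 5n + 3.
Then u(6) = -111.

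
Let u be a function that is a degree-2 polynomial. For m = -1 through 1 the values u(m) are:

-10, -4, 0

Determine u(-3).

-28

Write u(m) = am² + bm + c; the 3 given values yield a linear system in the 3 coefficients.
Solving, u(m) = -m² + 5m - 4.
Then u(-3) = -28.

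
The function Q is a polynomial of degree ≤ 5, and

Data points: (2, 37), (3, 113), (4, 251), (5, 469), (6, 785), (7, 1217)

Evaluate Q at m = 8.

1783

Write Q(m) = am^5 + bm^4 + cm³ + dm² + em + p; the 6 given values yield a linear system in the 6 coefficients.
Solving, the top 2 coefficients vanish, and Q(m) = 3m³ + 4m² - m - 1.
Then Q(8) = 1783.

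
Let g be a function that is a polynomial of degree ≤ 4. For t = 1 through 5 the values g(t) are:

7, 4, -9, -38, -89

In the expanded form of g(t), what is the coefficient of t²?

Write g(t) = at^4 + bt³ + ct² + dt + e; the 5 given values yield a linear system in the 5 coefficients.
Solving, the leading coefficient vanishes, and g(t) = -t³ + t² + t + 6.
The coefficient of t² is 1.

1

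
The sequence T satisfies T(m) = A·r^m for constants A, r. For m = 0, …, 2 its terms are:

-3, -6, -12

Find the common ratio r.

2

Consecutive ratio: -6/(-3) = 2, and -12/(-6) = 2, so r = 2.
Then A·2^0 = -3 gives A = -3, and T(m) = -3·2^m.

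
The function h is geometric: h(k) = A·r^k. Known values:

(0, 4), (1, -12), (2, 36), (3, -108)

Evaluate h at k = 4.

324

Consecutive ratio: -12/4 = -3, and 36/(-12) = -3, so r = -3.
Then A·(-3)^0 = 4 gives A = 4, and h(k) = 4·(-3)^k.
h(4) = 4·(-3)^4 = 324.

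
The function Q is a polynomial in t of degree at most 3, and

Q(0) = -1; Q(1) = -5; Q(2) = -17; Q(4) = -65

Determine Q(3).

Write Q(t) = at³ + bt² + ct + d; the 4 given values yield a linear system in the 4 coefficients.
Solving, the leading coefficient vanishes, and Q(t) = -4t² - 1.
Then Q(3) = -37.

-37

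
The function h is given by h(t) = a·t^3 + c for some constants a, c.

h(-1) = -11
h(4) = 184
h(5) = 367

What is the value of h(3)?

73

From h(-1) = -11 and h(4) = 184: -1a + c = -11 and 64a + c = 184.
Subtracting: 65a = 195, so a = 3; then c = -11 − 3·(-1) = -8.
So h(t) = 3t³ − 8, and h(3) = 73.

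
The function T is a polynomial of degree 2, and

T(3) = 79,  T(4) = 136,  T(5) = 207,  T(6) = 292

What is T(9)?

Write T(m) = am² + bm + c; the 4 given values yield a linear system in the 3 coefficients.
Solving, T(m) = 7m² + 8m - 8.
Then T(9) = 631.

631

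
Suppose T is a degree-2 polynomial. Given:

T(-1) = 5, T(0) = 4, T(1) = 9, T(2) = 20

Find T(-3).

First differences: -1, 5, 11. Second differences: 6, 6.
Level-2 differences are constant, so T has degree 2.
Fitting a degree-2 polynomial gives T(x) = 3x² + 2x + 4.
Then T(-3) = 25.

25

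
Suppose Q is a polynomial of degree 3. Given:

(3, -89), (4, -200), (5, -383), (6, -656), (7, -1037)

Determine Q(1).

-11

First differences: -111, -183, -273, -381. Second differences: -72, -90, -108. Third differences: -18, -18.
Level-3 differences are constant, so Q has degree 3.
Fitting a degree-3 polynomial gives Q(x) = -3x³ - 8.
Then Q(1) = -11.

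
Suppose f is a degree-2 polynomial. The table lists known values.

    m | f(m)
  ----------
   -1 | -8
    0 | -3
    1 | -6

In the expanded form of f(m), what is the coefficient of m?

Write f(m) = am² + bm + c; the 3 given values yield a linear system in the 3 coefficients.
Solving, f(m) = -4m² + m - 3.
The coefficient of m is 1.

1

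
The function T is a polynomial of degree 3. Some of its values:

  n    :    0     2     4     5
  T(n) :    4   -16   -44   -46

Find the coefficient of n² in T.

-7

Write T(n) = an³ + bn² + cn + d; the 4 given values yield a linear system in the 4 coefficients.
Solving, T(n) = n³ - 7n² + 4.
The coefficient of n² is -7.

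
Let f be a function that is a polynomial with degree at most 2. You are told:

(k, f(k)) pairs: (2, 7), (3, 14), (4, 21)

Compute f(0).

-7

Write f(k) = ak² + bk + c; the 3 given values yield a linear system in the 3 coefficients.
Solving, the leading coefficient vanishes, and f(k) = 7k - 7.
Then f(0) = -7.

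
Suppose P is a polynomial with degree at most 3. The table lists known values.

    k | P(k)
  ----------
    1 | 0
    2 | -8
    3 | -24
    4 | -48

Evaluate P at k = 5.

Write P(k) = ak³ + bk² + ck + d; the 4 given values yield a linear system in the 4 coefficients.
Solving, the leading coefficient vanishes, and P(k) = -4k² + 4k.
Then P(5) = -80.

-80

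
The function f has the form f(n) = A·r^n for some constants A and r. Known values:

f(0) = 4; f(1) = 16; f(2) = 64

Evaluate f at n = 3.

256

Consecutive ratio: 16/4 = 4, and 64/16 = 4, so r = 4.
Then A·4^0 = 4 gives A = 4, and f(n) = 4·4^n.
f(3) = 4·4^3 = 256.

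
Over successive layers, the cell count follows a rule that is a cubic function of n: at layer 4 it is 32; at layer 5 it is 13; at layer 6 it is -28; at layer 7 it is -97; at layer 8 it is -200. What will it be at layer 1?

Write the value at n as u(n).
First differences: -19, -41, -69, -103. Second differences: -22, -28, -34. Third differences: -6, -6.
Level-3 differences are constant, so u has degree 3.
Fitting a degree-3 polynomial gives u(n) = -n³ + 4n² + 6n + 8.
Then u(1) = 17.

17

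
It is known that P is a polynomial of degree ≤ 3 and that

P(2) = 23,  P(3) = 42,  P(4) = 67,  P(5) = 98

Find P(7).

178

Write P(t) = at³ + bt² + ct + d; the 4 given values yield a linear system in the 4 coefficients.
Solving, the leading coefficient vanishes, and P(t) = 3t² + 4t + 3.
Then P(7) = 178.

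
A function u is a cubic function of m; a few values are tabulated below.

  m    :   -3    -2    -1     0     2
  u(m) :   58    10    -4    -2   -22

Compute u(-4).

158

Write u(m) = am³ + bm² + cm + d; the 5 given values yield a linear system in the 4 coefficients.
Solving, u(m) = -3m³ - m² + 4m - 2.
Then u(-4) = 158.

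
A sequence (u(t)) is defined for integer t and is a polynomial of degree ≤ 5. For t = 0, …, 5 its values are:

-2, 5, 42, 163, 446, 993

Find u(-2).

-22

First differences: 7, 37, 121, 283, 547. Second differences: 30, 84, 162, 264. Third differences: 54, 78, 102. Fourth differences: 24, 24.
Level-4 differences are constant, so u has degree 4.
Fitting a degree-4 polynomial gives u(t) = t^4 + 3t³ - t² + 4t - 2.
Then u(-2) = -22.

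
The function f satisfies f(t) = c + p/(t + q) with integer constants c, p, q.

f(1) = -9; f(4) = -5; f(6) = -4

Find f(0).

-13

(f(t) − c)(t + q) = p for each data point; the three points give a linear system in c and q, then p follows.
Solving: c = -1, q = 2, p = -24, so f(t) = -1 − 24/(t + 2).
Then f(0) = -1 − 24/2 = -13.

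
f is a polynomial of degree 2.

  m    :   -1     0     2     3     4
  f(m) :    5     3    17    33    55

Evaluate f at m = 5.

83

Write f(m) = am² + bm + c; the 5 given values yield a linear system in the 3 coefficients.
Solving, f(m) = 3m² + m + 3.
Then f(5) = 83.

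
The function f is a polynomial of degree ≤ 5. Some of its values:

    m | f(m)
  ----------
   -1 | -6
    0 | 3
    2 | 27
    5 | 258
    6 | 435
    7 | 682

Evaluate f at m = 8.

Write f(m) = am^5 + bm^4 + cm³ + dm² + em + p; the 6 given values yield a linear system in the 6 coefficients.
Solving, the top 2 coefficients vanish, and f(m) = 2m³ - m² + 6m + 3.
Then f(8) = 1011.

1011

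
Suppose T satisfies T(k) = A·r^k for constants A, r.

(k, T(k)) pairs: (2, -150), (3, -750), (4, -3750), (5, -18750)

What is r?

5

Consecutive ratio: -750/(-150) = 5, and -3750/(-750) = 5, so r = 5.
Then A·5^2 = -150 gives A = -6, and T(k) = -6·5^k.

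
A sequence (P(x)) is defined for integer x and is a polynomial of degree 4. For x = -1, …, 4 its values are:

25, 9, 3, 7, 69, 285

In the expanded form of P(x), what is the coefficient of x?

First differences: -16, -6, 4, 62, 216. Second differences: 10, 10, 58, 154. Third differences: 0, 48, 96. Fourth differences: 48, 48.
Level-4 differences are constant, so P has degree 4.
Fitting a degree-4 polynomial gives P(x) = 2x^4 - 4x³ + 3x² - 7x + 9.
The coefficient of x is -7.

-7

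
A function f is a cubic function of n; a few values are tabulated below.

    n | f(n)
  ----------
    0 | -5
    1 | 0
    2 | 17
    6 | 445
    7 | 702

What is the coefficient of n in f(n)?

Write f(n) = an³ + bn² + cn + d; the 5 given values yield a linear system in the 4 coefficients.
Solving, f(n) = 2n³ + 3n - 5.
The coefficient of n is 3.

3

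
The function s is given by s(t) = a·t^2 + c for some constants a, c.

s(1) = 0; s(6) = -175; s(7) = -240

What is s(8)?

-315

From s(1) = 0 and s(6) = -175: 1a + c = 0 and 36a + c = -175.
Subtracting: 35a = -175, so a = -5; then c = 0 − (-5)·1 = 5.
So s(t) = -5t² + 5, and s(8) = -315.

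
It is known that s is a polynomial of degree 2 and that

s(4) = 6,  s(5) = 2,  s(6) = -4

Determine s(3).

8

Write s(t) = at² + bt + c; the 3 given values yield a linear system in the 3 coefficients.
Solving, s(t) = -t² + 5t + 2.
Then s(3) = 8.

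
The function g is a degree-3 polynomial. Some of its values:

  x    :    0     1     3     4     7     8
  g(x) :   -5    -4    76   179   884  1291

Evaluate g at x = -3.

Write g(x) = ax³ + bx² + cx + d; the 6 given values yield a linear system in the 4 coefficients.
Solving, g(x) = 2x³ + 5x² - 6x - 5.
Then g(-3) = 4.

4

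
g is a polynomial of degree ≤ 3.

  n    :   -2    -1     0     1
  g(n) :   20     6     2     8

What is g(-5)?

122

First differences: -14, -4, 6. Second differences: 10, 10.
Level-2 differences are constant, so g has degree 2.
Fitting a degree-2 polynomial gives g(n) = 5n² + n + 2.
Then g(-5) = 122.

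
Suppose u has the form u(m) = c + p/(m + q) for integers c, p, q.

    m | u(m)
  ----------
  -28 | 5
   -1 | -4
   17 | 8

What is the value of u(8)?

(u(m) − c)(m + q) = p for each data point; the three points give a linear system in c and q, then p follows.
Solving: c = 6, q = -2, p = 30, so u(m) = 6 + 30/(m − 2).
Then u(8) = 6 + 30/6 = 11.

11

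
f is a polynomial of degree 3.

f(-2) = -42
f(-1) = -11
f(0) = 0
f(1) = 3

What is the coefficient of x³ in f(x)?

Write f(x) = ax³ + bx² + cx + d; the 4 given values yield a linear system in the 4 coefficients.
Solving, f(x) = 2x³ - 4x² + 5x.
The coefficient of x³ is 2.

2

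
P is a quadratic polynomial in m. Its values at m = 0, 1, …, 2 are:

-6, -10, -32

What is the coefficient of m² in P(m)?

Write P(m) = am² + bm + c; the 3 given values yield a linear system in the 3 coefficients.
Solving, P(m) = -9m² + 5m - 6.
The coefficient of m² is -9.

-9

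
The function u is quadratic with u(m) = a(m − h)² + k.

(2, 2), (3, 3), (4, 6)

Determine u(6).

18

First differences 1, 3; second difference 2 = 2a, so a = 1.
Expanding, the m-coefficient is −2ah = -2h; matching it to the data gives h = 2, and then k = 2.
So u(m) = 1(m − 2)² + 2.
u(6) = 1·4² + 2 = 18.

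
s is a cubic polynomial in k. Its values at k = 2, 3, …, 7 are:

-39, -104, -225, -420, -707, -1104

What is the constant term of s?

-5

First differences: -65, -121, -195, -287, -397. Second differences: -56, -74, -92, -110. Third differences: -18, -18, -18.
Level-3 differences are constant, so s has degree 3.
Fitting a degree-3 polynomial gives s(k) = -3k³ - k² - 3k - 5.
The constant term is s(0) = -5.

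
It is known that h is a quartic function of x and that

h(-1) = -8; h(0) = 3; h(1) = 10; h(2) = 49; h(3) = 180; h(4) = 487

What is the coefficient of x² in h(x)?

First differences: 11, 7, 39, 131, 307. Second differences: -4, 32, 92, 176. Third differences: 36, 60, 84. Fourth differences: 24, 24.
Level-4 differences are constant, so h has degree 4.
Fitting a degree-4 polynomial gives h(x) = x^4 + 4x³ - 3x² + 5x + 3.
The coefficient of x² is -3.

-3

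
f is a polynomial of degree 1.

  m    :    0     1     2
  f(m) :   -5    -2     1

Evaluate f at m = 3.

4

Write f(m) = am + b; the 3 given values yield a linear system in the 2 coefficients.
Solving, f(m) = 3m - 5.
Then f(3) = 4.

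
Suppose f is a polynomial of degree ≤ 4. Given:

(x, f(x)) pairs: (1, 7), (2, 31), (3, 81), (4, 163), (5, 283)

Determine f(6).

Write f(x) = ax^4 + bx³ + cx² + dx + e; the 5 given values yield a linear system in the 5 coefficients.
Solving, the leading coefficient vanishes, and f(x) = x³ + 7x² - 4x + 3.
Then f(6) = 447.

447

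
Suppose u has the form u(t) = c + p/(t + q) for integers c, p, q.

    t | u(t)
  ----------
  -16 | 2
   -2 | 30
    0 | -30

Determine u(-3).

(u(t) − c)(t + q) = p for each data point; the three points give a linear system in c and q, then p follows.
Solving: c = 0, q = 1, p = -30, so u(t) = -30/(t + 1).
Then u(-3) = 0 − 30/(-2) = 15.

15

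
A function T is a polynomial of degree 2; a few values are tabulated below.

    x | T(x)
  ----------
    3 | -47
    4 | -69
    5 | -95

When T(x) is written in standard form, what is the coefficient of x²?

-2

Write T(x) = ax² + bx + c; the 3 given values yield a linear system in the 3 coefficients.
Solving, T(x) = -2x² - 8x - 5.
The coefficient of x² is -2.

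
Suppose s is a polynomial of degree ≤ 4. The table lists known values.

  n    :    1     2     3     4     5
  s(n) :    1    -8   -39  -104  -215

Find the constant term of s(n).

First differences: -9, -31, -65, -111. Second differences: -22, -34, -46. Third differences: -12, -12.
Level-3 differences are constant, so s has degree 3.
Fitting a degree-3 polynomial gives s(n) = -2n³ + n² + 2n.
The constant term is s(0) = 0.

0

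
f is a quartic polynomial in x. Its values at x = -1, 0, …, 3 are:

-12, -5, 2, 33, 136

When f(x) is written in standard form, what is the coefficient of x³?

Write f(x) = ax^4 + bx³ + cx² + dx + e; the 5 given values yield a linear system in the 5 coefficients.
Solving, f(x) = x^4 + 2x³ - x² + 5x - 5.
The coefficient of x³ is 2.

2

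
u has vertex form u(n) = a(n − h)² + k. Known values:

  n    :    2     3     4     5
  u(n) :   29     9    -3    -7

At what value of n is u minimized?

First differences -20, -12, -4; second difference 8 = 2a, so a = 4.
Expanding, the n-coefficient is −2ah = -8h; matching it to the data gives h = 5, and then k = -7.
So u(n) = 4(n − 5)² − 7.
Hence h = 5.

5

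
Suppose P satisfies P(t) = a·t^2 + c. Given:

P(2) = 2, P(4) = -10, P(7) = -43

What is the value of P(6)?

-30

From P(2) = 2 and P(4) = -10: 4a + c = 2 and 16a + c = -10.
Subtracting: 12a = -12, so a = -1; then c = 2 − (-1)·4 = 6.
So P(t) = -1t² + 6, and P(6) = -30.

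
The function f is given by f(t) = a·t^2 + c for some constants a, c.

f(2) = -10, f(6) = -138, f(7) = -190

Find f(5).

-94

From f(2) = -10 and f(6) = -138: 4a + c = -10 and 36a + c = -138.
Subtracting: 32a = -128, so a = -4; then c = -10 − (-4)·4 = 6.
So f(t) = -4t² + 6, and f(5) = -94.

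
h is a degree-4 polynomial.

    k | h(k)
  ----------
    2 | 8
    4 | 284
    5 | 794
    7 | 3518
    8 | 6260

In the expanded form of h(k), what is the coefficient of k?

-2

Write h(k) = ak^4 + bk³ + ck² + dk + e; the 5 given values yield a linear system in the 5 coefficients.
Solving, h(k) = 2k^4 - 4k³ + 2k² - 2k + 4.
The coefficient of k is -2.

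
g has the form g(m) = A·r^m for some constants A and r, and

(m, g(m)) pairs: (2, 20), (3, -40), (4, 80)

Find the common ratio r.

-2

Consecutive ratio: -40/20 = -2, and 80/(-40) = -2, so r = -2.
Then A·(-2)^2 = 20 gives A = 5, and g(m) = 5·(-2)^m.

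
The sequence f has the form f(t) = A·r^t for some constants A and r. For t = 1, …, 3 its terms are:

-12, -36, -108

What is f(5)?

-972

Consecutive ratio: -36/(-12) = 3, and -108/(-36) = 3, so r = 3.
Then A·3^1 = -12 gives A = -4, and f(t) = -4·3^t.
f(5) = -4·3^5 = -972.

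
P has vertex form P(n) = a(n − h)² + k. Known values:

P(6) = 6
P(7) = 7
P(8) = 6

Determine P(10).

First differences 1, -1; second difference -2 = 2a, so a = -1.
Expanding, the n-coefficient is −2ah = 2h; matching it to the data gives h = 7, and then k = 7.
So P(n) = -1(n − 7)² + 7.
P(10) = -1·3² + 7 = -2.

-2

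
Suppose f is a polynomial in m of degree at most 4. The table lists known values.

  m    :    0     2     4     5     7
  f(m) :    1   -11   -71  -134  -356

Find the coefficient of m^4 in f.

Write f(m) = am^4 + bm³ + cm² + dm + e; the 5 given values yield a linear system in the 5 coefficients.
Solving, the leading coefficient vanishes, and f(m) = -m³ - 2m + 1.
The coefficient of m^4 is 0.

0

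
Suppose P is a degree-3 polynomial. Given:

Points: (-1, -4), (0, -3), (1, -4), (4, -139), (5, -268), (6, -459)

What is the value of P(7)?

Write P(t) = at³ + bt² + ct + d; the 6 given values yield a linear system in the 4 coefficients.
Solving, P(t) = -2t³ - t² + 2t - 3.
Then P(7) = -724.

-724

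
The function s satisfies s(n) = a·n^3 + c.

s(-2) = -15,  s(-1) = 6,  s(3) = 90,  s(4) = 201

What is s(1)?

12

From s(-2) = -15 and s(-1) = 6: -8a + c = -15 and -1a + c = 6.
Subtracting: 7a = 21, so a = 3; then c = -15 − 3·(-8) = 9.
So s(n) = 3n³ + 9, and s(1) = 12.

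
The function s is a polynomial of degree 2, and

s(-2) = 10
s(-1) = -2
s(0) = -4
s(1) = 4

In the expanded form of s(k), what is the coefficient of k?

3

First differences: -12, -2, 8. Second differences: 10, 10.
Level-2 differences are constant, so s has degree 2.
Fitting a degree-2 polynomial gives s(k) = 5k² + 3k - 4.
The coefficient of k is 3.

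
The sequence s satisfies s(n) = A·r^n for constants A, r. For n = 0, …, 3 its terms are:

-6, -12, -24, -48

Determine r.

2

Consecutive ratio: -12/(-6) = 2, and -24/(-12) = 2, so r = 2.
Then A·2^0 = -6 gives A = -6, and s(n) = -6·2^n.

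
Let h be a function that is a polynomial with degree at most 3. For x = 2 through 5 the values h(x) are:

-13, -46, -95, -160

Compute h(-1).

-10

Write h(x) = ax³ + bx² + cx + d; the 4 given values yield a linear system in the 4 coefficients.
Solving, the leading coefficient vanishes, and h(x) = -8x² + 7x + 5.
Then h(-1) = -10.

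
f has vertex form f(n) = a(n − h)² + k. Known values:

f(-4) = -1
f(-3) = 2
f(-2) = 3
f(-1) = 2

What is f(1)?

First differences 3, 1, -1; second difference -2 = 2a, so a = -1.
Expanding, the n-coefficient is −2ah = 2h; matching it to the data gives h = -2, and then k = 3.
So f(n) = -1(n + 2)² + 3.
f(1) = -1·3² + 3 = -6.

-6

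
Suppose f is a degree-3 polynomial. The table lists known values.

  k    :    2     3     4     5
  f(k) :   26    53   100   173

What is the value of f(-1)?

Write f(k) = ak³ + bk² + ck + d; the 4 given values yield a linear system in the 4 coefficients.
Solving, f(k) = k³ + k² + 3k + 8.
Then f(-1) = 5.

5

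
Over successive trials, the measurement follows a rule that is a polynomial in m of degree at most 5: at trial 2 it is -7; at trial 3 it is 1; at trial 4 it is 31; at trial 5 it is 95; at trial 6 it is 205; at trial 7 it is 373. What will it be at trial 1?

-5

Write the value at m as P(m).
Write P(m) = am^5 + bm^4 + cm³ + dm² + em + p; the 6 given values yield a linear system in the 6 coefficients.
Solving, the top 2 coefficients vanish, and P(m) = 2m³ - 7m² + 5m - 5.
Then P(1) = -5.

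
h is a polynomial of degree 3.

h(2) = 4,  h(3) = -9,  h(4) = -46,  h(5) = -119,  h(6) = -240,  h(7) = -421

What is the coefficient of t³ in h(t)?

-2

Write h(t) = at³ + bt² + ct + d; the 6 given values yield a linear system in the 4 coefficients.
Solving, h(t) = -2t³ + 6t² - 5t + 6.
The coefficient of t³ is -2.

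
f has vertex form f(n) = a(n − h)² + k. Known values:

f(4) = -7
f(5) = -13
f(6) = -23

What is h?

First differences -6, -10; second difference -4 = 2a, so a = -2.
Expanding, the n-coefficient is −2ah = 4h; matching it to the data gives h = 3, and then k = -5.
So f(n) = -2(n − 3)² − 5.
Hence h = 3.

3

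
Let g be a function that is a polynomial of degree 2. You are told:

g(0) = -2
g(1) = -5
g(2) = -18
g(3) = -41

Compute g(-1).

First differences: -3, -13, -23. Second differences: -10, -10.
Level-2 differences are constant, so g has degree 2.
Fitting a degree-2 polynomial gives g(n) = -5n² + 2n - 2.
Then g(-1) = -9.

-9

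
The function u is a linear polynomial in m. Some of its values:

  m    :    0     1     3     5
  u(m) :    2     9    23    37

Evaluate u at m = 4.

Write u(m) = am + b; the 4 given values yield a linear system in the 2 coefficients.
Solving, u(m) = 7m + 2.
Then u(4) = 30.

30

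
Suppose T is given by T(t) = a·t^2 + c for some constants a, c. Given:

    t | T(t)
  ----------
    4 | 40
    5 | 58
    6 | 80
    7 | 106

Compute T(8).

136

From T(4) = 40 and T(5) = 58: 16a + c = 40 and 25a + c = 58.
Subtracting: 9a = 18, so a = 2; then c = 40 − 2·16 = 8.
So T(t) = 2t² + 8, and T(8) = 136.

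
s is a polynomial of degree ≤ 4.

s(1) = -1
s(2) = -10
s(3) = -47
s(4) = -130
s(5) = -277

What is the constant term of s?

First differences: -9, -37, -83, -147. Second differences: -28, -46, -64. Third differences: -18, -18.
Level-3 differences are constant, so s has degree 3.
Fitting a degree-3 polynomial gives s(k) = -3k³ + 4k² - 2.
The constant term is s(0) = -2.

-2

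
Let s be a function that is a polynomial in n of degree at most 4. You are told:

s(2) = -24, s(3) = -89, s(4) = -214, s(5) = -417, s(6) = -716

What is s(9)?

-2369

First differences: -65, -125, -203, -299. Second differences: -60, -78, -96. Third differences: -18, -18.
Level-3 differences are constant, so s has degree 3.
Fitting a degree-3 polynomial gives s(n) = -3n³ - 3n² + 7n - 2.
Then s(9) = -2369.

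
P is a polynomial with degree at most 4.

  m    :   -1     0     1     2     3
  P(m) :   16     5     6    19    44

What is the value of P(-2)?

39

Write P(m) = am^4 + bm³ + cm² + dm + e; the 5 given values yield a linear system in the 5 coefficients.
Solving, the top 2 coefficients vanish, and P(m) = 6m² - 5m + 5.
Then P(-2) = 39.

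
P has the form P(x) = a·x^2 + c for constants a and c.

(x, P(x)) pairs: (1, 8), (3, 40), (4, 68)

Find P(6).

148

From P(1) = 8 and P(3) = 40: 1a + c = 8 and 9a + c = 40.
Subtracting: 8a = 32, so a = 4; then c = 8 − 4·1 = 4.
So P(x) = 4x² + 4, and P(6) = 148.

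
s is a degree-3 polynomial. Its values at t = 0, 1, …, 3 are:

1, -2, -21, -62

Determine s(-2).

Write s(t) = at³ + bt² + ct + d; the 4 given values yield a linear system in the 4 coefficients.
Solving, s(t) = -t³ - 5t² + 3t + 1.
Then s(-2) = -17.

-17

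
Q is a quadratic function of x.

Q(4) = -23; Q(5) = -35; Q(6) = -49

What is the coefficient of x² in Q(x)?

Write Q(x) = ax² + bx + c; the 3 given values yield a linear system in the 3 coefficients.
Solving, Q(x) = -x² - 3x + 5.
The coefficient of x² is -1.

-1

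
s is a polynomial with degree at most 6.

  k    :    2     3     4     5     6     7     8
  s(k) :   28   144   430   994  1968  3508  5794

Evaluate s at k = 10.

13444

First differences: 116, 286, 564, 974, 1540, 2286. Second differences: 170, 278, 410, 566, 746. Third differences: 108, 132, 156, 180. Fourth differences: 24, 24, 24.
Level-4 differences are constant, so s has degree 4.
Fitting a degree-4 polynomial gives s(k) = k^4 + 4k³ - 6k² + 5k - 6.
Then s(10) = 13444.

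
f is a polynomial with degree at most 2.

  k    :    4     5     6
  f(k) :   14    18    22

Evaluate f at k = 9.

First differences: 4, 4.
Level-1 differences are constant, so f has degree 1.
Fitting a degree-1 polynomial gives f(k) = 4k - 2.
Then f(9) = 34.

34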